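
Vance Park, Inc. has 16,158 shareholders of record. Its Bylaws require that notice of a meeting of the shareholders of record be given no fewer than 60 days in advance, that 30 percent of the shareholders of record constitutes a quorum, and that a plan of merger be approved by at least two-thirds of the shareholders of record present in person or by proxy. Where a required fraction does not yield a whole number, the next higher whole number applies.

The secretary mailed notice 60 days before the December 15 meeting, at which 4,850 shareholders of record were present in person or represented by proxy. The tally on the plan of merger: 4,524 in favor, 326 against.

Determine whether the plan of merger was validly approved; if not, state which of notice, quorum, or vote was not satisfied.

Valid — all requirements satisfied.

Notice: 60 days given; 60 required. Satisfied.
Quorum: 30% of 16,158 = 4,847.40, rounded up to 4,848; 4,850 present. Satisfied.
Vote: requires two-thirds of those present (4,850); 2/3 of 4850 = 3233.33, rounded up to 3234, so 3,234 needed; 4,524 in favor. Satisfied.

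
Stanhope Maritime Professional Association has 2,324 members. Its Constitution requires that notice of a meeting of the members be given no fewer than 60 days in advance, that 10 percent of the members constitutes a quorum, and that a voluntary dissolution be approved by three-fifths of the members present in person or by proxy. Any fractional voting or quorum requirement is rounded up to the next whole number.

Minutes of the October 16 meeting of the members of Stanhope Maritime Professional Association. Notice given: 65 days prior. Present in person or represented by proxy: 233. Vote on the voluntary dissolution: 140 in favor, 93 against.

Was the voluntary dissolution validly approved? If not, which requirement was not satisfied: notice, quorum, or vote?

Notice: 65 days given; 60 required. Satisfied.
Quorum: 10% of 2,324 = 232.40, rounded up to 233; 233 present. Satisfied.
Vote: requires three-fifths of those present (233); 3/5 of 233 = 139.80, rounded up to 140, so 140 needed; 140 in favor. Satisfied.

Valid — all requirements satisfied.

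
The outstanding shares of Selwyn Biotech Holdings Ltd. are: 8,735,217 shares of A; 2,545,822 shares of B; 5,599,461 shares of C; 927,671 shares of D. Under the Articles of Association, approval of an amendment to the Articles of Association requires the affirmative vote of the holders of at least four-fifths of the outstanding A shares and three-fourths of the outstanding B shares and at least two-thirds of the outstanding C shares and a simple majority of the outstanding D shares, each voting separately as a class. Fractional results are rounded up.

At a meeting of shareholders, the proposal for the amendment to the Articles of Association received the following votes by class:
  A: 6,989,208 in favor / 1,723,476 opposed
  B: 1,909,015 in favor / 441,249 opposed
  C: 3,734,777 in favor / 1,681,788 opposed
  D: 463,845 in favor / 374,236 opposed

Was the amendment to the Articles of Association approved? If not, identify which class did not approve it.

Not approved — the B shares did not give the required vote.

A: 4/5 of 8735217 = 6988173.60, rounded up to 6988174; 6,988,174 required, 6,989,208 in favor — approved.
B: 3/4 of 2545822 = 1909366.50, rounded up to 1909367; 1,909,367 required, 1,909,015 in favor — not approved.
C: 2/3 of 5599461 = 3732974; 3,732,974 required, 3,734,777 in favor — approved.
D: a majority of 927671 is 463836; 463,836 required, 463,845 in favor — approved.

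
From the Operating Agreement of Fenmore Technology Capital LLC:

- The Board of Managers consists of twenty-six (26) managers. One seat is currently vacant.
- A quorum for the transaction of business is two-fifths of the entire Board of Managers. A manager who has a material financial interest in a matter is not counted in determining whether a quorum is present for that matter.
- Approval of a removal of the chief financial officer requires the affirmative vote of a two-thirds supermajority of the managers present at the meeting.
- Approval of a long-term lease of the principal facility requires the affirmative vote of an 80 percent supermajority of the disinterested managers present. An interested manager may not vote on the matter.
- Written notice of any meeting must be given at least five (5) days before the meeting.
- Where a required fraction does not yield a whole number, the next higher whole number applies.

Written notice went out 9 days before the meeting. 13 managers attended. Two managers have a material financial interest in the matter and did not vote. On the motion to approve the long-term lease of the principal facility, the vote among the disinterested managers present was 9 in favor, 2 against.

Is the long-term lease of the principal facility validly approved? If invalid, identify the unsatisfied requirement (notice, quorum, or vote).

Notice: 9 days given; 5 required (9 ≥ 5). Satisfied.
Quorum: 13 present, but the 2 interested managers do not count, leaving 11. Quorum is 11. Satisfied.
Vote: the long-term lease of the principal facility requires four-fifths of the disinterested managers present (13 − 2 = 11). 4/5 of 11 = 8.80, rounded up to 9, so 9 affirmative votes are needed; 9 voted in favor. Satisfied.

Valid — all requirements satisfied.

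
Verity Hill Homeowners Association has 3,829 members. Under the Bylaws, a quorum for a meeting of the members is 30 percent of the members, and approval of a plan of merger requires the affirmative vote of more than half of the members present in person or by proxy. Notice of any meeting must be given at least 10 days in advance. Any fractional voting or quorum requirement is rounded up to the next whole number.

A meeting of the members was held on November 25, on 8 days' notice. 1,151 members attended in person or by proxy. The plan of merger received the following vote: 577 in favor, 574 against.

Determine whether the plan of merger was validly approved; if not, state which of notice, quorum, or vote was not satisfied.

Invalid — notice requirement not satisfied.

Notice: 8 days given; 10 required. Not satisfied.
Quorum: 30% of 3,829 = 1,148.70, rounded up to 1,149; 1,151 present. Satisfied.
Vote: requires a majority of those present (1,151); a majority of 1151 is 576, so 576 needed; 577 in favor. Satisfied.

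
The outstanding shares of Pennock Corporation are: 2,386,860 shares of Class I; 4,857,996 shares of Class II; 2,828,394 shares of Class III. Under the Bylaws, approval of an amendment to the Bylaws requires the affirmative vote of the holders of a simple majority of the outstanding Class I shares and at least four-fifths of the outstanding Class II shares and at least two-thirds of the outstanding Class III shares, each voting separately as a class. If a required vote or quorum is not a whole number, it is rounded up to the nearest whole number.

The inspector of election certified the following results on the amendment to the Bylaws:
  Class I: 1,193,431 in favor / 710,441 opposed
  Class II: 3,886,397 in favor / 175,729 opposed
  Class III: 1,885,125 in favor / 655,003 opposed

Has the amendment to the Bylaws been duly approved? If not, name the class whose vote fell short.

Not approved — the Class III shares did not give the required vote.

Class I: a majority of 2386860 is 1193431; 1,193,431 required, 1,193,431 in favor — approved.
Class II: 4/5 of 4857996 = 3886396.80, rounded up to 3886397; 3,886,397 required, 3,886,397 in favor — approved.
Class III: 2/3 of 2828394 = 1885596; 1,885,596 required, 1,885,125 in favor — not approved.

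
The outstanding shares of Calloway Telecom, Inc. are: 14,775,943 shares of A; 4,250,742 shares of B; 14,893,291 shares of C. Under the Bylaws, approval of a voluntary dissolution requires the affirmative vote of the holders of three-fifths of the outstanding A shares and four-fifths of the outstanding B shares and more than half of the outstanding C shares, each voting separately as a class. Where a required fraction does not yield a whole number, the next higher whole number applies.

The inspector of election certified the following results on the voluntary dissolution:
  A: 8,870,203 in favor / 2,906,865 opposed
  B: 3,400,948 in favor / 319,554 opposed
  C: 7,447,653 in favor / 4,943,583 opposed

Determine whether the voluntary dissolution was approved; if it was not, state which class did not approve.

Approved — every class gave the required vote.

A: 3/5 of 14775943 = 8865565.80, rounded up to 8865566; 8,865,566 required, 8,870,203 in favor — approved.
B: 4/5 of 4250742 = 3400593.60, rounded up to 3400594; 3,400,594 required, 3,400,948 in favor — approved.
C: a majority of 14893291 is 7446646; 7,446,646 required, 7,447,653 in favor — approved.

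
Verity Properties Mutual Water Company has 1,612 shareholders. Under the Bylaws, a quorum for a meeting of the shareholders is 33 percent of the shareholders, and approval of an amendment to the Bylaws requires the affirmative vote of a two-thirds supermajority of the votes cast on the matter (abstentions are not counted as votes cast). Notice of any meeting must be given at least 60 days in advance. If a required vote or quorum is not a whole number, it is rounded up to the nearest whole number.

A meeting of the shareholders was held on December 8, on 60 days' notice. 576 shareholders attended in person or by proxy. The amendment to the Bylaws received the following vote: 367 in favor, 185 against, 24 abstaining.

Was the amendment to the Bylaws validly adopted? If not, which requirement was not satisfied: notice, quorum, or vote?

Notice: 60 days given; 60 required. Satisfied.
Quorum: 33% of 1,612 = 531.96, rounded up to 532; 576 present. Satisfied.
Vote: requires two-thirds of the votes cast (576 − 24 abstaining = 552); 2/3 of 552 = 368, so 368 needed; 367 in favor. Not satisfied.

Invalid — vote requirement not satisfied.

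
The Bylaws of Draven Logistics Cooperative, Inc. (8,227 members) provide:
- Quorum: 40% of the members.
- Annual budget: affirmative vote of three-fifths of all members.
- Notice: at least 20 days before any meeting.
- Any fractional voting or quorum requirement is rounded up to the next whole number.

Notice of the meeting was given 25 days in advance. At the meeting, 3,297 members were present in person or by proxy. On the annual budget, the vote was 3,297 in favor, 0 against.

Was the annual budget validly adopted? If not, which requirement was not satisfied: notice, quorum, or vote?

Invalid — vote requirement not satisfied.

Notice: 25 days given; 20 required. Satisfied.
Quorum: 40% of 8,227 = 3,290.80, rounded up to 3,291; 3,297 present. Satisfied.
Vote: requires three-fifths of all members (8,227); 3/5 of 8227 = 4936.20, rounded up to 4937, so 4,937 needed; 3,297 in favor. Not satisfied.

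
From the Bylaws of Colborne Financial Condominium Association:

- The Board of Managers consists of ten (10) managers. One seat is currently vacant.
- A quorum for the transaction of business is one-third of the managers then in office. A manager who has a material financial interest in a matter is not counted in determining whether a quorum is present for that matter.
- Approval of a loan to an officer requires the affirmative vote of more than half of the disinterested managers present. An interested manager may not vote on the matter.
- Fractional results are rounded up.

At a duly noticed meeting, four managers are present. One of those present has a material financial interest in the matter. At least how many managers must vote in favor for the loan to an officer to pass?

2

The loan to an officer requires a majority of the disinterested managers present (4 − 1 = 3).
A majority of 3 is 2.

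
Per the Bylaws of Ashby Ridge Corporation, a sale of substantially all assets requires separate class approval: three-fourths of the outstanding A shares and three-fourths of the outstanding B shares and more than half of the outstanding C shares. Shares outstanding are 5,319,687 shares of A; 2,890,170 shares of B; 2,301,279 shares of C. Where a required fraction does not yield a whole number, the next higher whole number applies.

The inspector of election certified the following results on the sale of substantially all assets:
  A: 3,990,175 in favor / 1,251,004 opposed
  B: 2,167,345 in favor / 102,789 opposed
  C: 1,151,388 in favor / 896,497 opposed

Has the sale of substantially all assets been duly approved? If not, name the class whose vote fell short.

A: 3/4 of 5319687 = 3989765.25, rounded up to 3989766; 3,989,766 required, 3,990,175 in favor — approved.
B: 3/4 of 2890170 = 2167627.50, rounded up to 2167628; 2,167,628 required, 2,167,345 in favor — not approved.
C: a majority of 2301279 is 1150640; 1,150,640 required, 1,151,388 in favor — approved.

Not approved — the B shares did not give the required vote.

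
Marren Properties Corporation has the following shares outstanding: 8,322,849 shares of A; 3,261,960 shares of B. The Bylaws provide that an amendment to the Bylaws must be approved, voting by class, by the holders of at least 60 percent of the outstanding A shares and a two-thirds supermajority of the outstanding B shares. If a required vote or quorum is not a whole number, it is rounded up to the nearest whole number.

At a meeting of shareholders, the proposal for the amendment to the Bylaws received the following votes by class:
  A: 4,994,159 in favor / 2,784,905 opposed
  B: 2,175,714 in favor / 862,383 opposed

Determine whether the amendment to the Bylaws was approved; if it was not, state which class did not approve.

A: 3/5 of 8322849 = 4993709.40, rounded up to 4993710; 4,993,710 required, 4,994,159 in favor — approved.
B: 2/3 of 3261960 = 2174640; 2,174,640 required, 2,175,714 in favor — approved.

Approved — every class gave the required vote.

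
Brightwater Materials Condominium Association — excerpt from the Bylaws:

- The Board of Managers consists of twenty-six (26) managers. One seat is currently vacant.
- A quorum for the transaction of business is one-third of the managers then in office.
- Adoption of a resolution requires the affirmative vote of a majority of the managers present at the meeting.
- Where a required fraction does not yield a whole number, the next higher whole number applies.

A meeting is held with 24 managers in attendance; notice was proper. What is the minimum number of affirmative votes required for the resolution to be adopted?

13

The resolution requires a majority of the managers present (24).
A majority of 24 is 13.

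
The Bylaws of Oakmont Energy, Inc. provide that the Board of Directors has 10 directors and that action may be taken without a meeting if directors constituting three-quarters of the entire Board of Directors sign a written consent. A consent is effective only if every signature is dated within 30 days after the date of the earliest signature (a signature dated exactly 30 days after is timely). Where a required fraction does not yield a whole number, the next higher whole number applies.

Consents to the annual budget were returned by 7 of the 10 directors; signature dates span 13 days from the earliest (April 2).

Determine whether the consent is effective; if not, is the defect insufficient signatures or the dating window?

Signatures required: three-quarters of 10 — 3/4 of 10 = 7.50, rounded up to 8, so 8 needed; 7 signed. Insufficient.
Dating window: the latest signature is 13 days after the earliest; the limit is 30 days. Within the window.

Not effective — insufficient signatures.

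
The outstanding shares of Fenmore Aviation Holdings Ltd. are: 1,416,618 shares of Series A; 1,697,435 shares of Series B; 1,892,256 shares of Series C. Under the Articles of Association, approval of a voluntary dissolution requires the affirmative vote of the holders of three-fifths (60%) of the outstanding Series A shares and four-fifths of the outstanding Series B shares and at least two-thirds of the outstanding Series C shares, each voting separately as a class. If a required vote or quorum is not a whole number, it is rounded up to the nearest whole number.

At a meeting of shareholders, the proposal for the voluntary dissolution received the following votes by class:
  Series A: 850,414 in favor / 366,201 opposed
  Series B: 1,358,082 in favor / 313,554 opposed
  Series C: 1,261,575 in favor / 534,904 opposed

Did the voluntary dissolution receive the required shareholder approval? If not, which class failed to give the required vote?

Approved — every class gave the required vote.

Series A: 3/5 of 1416618 = 849970.80, rounded up to 849971; 849,971 required, 850,414 in favor — approved.
Series B: 4/5 of 1697435 = 1357948; 1,357,948 required, 1,358,082 in favor — approved.
Series C: 2/3 of 1892256 = 1261504; 1,261,504 required, 1,261,575 in favor — approved.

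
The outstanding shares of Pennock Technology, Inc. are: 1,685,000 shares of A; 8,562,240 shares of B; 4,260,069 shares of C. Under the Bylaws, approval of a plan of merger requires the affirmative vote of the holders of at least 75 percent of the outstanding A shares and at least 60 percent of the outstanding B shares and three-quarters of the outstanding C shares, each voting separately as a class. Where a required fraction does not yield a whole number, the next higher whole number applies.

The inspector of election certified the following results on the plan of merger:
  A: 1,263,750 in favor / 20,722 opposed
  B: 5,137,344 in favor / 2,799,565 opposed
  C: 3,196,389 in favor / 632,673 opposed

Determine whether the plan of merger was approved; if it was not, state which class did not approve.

A: 3/4 of 1685000 = 1263750; 1,263,750 required, 1,263,750 in favor — approved.
B: 3/5 of 8562240 = 5137344; 5,137,344 required, 5,137,344 in favor — approved.
C: 3/4 of 4260069 = 3195051.75, rounded up to 3195052; 3,195,052 required, 3,196,389 in favor — approved.

Approved — every class gave the required vote.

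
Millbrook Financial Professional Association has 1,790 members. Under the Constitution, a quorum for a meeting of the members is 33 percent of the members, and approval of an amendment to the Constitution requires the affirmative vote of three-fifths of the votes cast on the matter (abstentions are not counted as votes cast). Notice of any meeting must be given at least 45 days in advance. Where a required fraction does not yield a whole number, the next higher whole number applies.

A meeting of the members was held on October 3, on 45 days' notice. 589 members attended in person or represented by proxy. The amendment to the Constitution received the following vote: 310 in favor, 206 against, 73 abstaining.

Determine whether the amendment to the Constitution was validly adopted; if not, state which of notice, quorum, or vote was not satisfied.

Notice: 45 days given; 45 required. Satisfied.
Quorum: 33% of 1,790 = 590.70, rounded up to 591; 589 present. Not satisfied.
Vote: requires three-fifths of the votes cast (589 − 73 abstaining = 516); 3/5 of 516 = 309.60, rounded up to 310, so 310 needed; 310 in favor. Satisfied.

Invalid — quorum requirement not satisfied.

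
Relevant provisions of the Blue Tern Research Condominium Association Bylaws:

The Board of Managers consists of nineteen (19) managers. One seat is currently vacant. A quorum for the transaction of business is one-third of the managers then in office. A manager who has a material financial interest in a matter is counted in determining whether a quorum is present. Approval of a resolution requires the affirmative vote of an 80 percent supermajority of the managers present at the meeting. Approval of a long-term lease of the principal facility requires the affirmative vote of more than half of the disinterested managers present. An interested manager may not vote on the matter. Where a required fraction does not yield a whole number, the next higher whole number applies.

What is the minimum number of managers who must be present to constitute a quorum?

1/3 of 18 = 6.

6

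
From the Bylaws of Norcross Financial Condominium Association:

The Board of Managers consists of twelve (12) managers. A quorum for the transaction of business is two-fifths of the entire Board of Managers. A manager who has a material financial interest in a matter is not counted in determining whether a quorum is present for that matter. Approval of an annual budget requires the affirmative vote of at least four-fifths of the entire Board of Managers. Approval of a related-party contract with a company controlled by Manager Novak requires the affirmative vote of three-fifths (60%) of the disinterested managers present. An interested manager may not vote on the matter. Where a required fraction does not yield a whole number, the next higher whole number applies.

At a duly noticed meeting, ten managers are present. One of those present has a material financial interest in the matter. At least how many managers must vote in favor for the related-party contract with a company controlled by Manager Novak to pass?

The related-party contract with a company controlled by Manager Novak requires three-fifths of the disinterested managers present (10 − 1 = 9).
3/5 of 9 = 5.40, rounded up to 6.

6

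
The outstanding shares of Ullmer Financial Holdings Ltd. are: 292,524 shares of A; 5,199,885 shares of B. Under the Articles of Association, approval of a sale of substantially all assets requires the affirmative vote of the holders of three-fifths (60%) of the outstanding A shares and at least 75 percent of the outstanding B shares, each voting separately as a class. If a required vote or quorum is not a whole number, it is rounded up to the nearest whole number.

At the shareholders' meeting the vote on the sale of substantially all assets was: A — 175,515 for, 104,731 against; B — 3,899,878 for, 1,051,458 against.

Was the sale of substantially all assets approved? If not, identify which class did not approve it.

Not approved — the B shares did not give the required vote.

A: 3/5 of 292524 = 175514.40, rounded up to 175515; 175,515 required, 175,515 in favor — approved.
B: 3/4 of 5199885 = 3899913.75, rounded up to 3899914; 3,899,914 required, 3,899,878 in favor — not approved.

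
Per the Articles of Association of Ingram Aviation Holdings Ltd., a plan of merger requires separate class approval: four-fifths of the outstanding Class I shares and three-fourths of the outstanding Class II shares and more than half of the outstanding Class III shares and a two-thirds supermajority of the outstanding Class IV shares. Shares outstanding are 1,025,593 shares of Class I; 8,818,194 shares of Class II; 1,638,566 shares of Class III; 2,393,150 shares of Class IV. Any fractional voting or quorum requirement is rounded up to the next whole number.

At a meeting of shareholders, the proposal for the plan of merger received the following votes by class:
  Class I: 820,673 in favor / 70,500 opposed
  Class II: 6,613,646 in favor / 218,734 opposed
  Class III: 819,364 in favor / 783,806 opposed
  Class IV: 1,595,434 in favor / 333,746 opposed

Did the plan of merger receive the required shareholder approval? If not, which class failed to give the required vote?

Approved — every class gave the required vote.

Class I: 4/5 of 1025593 = 820474.40, rounded up to 820475; 820,475 required, 820,673 in favor — approved.
Class II: 3/4 of 8818194 = 6613645.50, rounded up to 6613646; 6,613,646 required, 6,613,646 in favor — approved.
Class III: a majority of 1638566 is 819284; 819,284 required, 819,364 in favor — approved.
Class IV: 2/3 of 2393150 = 1595433.33, rounded up to 1595434; 1,595,434 required, 1,595,434 in favor — approved.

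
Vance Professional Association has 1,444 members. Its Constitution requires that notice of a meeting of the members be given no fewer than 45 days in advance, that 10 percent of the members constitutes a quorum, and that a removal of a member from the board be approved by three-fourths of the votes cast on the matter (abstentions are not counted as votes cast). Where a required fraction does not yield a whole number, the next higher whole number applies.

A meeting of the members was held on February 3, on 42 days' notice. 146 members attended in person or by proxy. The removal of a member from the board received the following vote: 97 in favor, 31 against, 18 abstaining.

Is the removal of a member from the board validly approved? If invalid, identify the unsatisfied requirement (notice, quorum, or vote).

Invalid — notice requirement not satisfied.

Notice: 42 days given; 45 required. Not satisfied.
Quorum: 10% of 1,444 = 144.40, rounded up to 145; 146 present. Satisfied.
Vote: requires three-fourths of the votes cast (146 − 18 abstaining = 128); 3/4 of 128 = 96, so 96 needed; 97 in favor. Satisfied.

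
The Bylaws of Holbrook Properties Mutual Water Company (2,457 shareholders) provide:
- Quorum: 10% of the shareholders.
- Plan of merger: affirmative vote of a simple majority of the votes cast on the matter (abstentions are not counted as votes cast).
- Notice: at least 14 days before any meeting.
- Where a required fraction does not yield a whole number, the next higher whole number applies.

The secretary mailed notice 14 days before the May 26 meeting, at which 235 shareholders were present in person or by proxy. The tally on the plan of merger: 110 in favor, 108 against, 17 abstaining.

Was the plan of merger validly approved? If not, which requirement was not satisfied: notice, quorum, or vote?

Invalid — quorum requirement not satisfied.

Notice: 14 days given; 14 required. Satisfied.
Quorum: 10% of 2,457 = 245.70, rounded up to 246; 235 present. Not satisfied.
Vote: requires a majority of the votes cast (235 − 17 abstaining = 218); a majority of 218 is 110, so 110 needed; 110 in favor. Satisfied.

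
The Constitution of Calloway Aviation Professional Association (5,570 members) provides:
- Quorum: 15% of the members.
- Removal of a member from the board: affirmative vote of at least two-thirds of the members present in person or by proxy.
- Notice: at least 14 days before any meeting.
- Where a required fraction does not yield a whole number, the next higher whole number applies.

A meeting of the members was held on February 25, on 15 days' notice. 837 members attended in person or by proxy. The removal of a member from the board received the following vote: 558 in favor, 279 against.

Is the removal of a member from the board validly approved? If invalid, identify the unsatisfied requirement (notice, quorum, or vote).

Notice: 15 days given; 14 required. Satisfied.
Quorum: 15% of 5,570 = 835.50, rounded up to 836; 837 present. Satisfied.
Vote: requires two-thirds of those present (837); 2/3 of 837 = 558, so 558 needed; 558 in favor. Satisfied.

Valid — all requirements satisfied.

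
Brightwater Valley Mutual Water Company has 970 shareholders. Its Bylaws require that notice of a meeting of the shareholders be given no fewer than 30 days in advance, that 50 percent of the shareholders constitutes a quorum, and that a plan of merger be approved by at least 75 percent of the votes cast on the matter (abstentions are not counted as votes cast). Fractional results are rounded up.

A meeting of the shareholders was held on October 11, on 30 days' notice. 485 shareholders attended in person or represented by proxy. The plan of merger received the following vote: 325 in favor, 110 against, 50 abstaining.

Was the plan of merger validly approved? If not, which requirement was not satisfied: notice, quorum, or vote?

Notice: 30 days given; 30 required. Satisfied.
Quorum: 50% of 970 = 485; 485 present. Satisfied.
Vote: requires three-fourths of the votes cast (485 − 50 abstaining = 435); 3/4 of 435 = 326.25, rounded up to 327, so 327 needed; 325 in favor. Not satisfied.

Invalid — vote requirement not satisfied.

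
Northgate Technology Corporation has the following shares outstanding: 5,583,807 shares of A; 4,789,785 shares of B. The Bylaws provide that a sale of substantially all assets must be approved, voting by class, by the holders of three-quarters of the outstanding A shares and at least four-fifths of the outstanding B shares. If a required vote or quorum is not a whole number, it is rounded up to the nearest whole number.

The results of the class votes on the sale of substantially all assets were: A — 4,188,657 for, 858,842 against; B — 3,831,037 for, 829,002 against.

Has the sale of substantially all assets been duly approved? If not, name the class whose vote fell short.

Not approved — the B shares did not give the required vote.

A: 3/4 of 5583807 = 4187855.25, rounded up to 4187856; 4,187,856 required, 4,188,657 in favor — approved.
B: 4/5 of 4789785 = 3831828; 3,831,828 required, 3,831,037 in favor — not approved.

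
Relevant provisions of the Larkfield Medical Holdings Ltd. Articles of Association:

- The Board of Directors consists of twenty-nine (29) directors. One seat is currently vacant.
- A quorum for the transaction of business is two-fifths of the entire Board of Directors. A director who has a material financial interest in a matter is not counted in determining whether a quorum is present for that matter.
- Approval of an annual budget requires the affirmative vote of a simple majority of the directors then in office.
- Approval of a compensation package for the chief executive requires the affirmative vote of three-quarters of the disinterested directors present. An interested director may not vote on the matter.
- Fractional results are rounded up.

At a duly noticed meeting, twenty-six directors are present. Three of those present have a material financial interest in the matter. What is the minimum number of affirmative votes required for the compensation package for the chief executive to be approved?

18

The compensation package for the chief executive requires three-fourths of the disinterested directors present (26 − 3 = 23).
3/4 of 23 = 17.25, rounded up to 18.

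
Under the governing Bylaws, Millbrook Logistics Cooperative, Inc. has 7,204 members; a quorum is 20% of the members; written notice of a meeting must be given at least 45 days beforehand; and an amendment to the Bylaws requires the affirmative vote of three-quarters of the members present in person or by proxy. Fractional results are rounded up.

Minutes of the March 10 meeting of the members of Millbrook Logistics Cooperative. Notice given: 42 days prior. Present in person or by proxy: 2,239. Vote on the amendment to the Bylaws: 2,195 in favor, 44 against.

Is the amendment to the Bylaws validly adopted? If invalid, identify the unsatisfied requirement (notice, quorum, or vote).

Notice: 42 days given; 45 required. Not satisfied.
Quorum: 20% of 7,204 = 1,440.80, rounded up to 1,441; 2,239 present. Satisfied.
Vote: requires three-fourths of those present (2,239); 3/4 of 2239 = 1679.25, rounded up to 1680, so 1,680 needed; 2,195 in favor. Satisfied.

Invalid — notice requirement not satisfied.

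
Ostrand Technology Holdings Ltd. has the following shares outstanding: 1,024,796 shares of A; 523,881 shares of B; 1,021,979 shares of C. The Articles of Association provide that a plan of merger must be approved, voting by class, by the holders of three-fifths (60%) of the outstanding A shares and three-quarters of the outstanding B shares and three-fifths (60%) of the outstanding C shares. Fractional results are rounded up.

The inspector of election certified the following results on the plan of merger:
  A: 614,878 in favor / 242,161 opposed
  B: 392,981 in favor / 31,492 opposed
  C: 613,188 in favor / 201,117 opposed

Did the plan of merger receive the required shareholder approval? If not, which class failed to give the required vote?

Approved — every class gave the required vote.

A: 3/5 of 1024796 = 614877.60, rounded up to 614878; 614,878 required, 614,878 in favor — approved.
B: 3/4 of 523881 = 392910.75, rounded up to 392911; 392,911 required, 392,981 in favor — approved.
C: 3/5 of 1021979 = 613187.40, rounded up to 613188; 613,188 required, 613,188 in favor — approved.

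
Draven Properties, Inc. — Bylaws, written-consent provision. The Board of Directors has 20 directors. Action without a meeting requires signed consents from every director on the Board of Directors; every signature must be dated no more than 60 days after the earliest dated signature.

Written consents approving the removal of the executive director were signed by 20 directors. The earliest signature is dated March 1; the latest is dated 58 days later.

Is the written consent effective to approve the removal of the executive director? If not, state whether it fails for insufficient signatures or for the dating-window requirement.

Effective — both the signature and dating-window requirements are satisfied.

Signatures required: every one of 20 — unanimous means all 20, so 20 needed; 20 signed. Sufficient.
Dating window: the latest signature is 58 days after the earliest; the limit is 60 days. Within the window.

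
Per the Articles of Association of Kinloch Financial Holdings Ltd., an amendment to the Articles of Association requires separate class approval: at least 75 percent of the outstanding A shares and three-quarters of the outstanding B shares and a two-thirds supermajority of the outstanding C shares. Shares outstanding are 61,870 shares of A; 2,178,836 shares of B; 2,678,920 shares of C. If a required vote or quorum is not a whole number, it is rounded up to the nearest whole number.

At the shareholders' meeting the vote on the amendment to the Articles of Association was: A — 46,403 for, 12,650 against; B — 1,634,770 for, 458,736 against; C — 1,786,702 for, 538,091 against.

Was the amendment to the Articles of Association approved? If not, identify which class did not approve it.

Approved — every class gave the required vote.

A: 3/4 of 61870 = 46402.50, rounded up to 46403; 46,403 required, 46,403 in favor — approved.
B: 3/4 of 2178836 = 1634127; 1,634,127 required, 1,634,770 in favor — approved.
C: 2/3 of 2678920 = 1785946.67, rounded up to 1785947; 1,785,947 required, 1,786,702 in favor — approved.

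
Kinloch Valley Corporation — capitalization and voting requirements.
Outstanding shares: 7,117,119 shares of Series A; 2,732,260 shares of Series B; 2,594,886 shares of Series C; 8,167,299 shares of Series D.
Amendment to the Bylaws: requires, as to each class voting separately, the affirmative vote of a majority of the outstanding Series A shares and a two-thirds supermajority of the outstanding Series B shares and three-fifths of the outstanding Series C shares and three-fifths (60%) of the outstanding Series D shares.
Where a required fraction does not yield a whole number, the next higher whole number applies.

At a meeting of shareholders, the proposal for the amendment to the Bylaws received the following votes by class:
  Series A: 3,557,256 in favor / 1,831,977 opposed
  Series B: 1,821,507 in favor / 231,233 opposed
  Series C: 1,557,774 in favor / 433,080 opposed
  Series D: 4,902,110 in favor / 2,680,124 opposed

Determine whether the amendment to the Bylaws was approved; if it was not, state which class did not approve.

Series A: a majority of 7117119 is 3558560; 3,558,560 required, 3,557,256 in favor — not approved.
Series B: 2/3 of 2732260 = 1821506.67, rounded up to 1821507; 1,821,507 required, 1,821,507 in favor — approved.
Series C: 3/5 of 2594886 = 1556931.60, rounded up to 1556932; 1,556,932 required, 1,557,774 in favor — approved.
Series D: 3/5 of 8167299 = 4900379.40, rounded up to 4900380; 4,900,380 required, 4,902,110 in favor — approved.

Not approved — the Series A shares did not give the required vote.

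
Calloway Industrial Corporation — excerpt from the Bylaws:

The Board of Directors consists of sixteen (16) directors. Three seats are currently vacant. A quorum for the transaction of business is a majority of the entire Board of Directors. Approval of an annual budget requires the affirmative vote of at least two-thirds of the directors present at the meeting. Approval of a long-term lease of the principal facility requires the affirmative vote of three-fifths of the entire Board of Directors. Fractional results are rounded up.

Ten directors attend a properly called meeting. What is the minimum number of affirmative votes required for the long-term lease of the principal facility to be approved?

The long-term lease of the principal facility requires three-fifths of the entire Board of Directors (16).
3/5 of 16 = 9.60, rounded up to 10.

10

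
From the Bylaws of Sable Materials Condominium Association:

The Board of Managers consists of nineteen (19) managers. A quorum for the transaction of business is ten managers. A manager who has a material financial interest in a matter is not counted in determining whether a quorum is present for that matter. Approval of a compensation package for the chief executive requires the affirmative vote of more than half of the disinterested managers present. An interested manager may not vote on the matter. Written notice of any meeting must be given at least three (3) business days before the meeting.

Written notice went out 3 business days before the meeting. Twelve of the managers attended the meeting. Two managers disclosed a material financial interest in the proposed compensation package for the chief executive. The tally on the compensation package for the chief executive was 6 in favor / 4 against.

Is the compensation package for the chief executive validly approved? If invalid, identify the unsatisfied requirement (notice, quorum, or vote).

Valid — all requirements satisfied.

Notice: 3 business days given; 3 required (3 ≥ 3). Satisfied.
Quorum: 12 present, but the 2 interested managers do not count, leaving 10. Quorum is 10. Satisfied.
Vote: the compensation package for the chief executive requires a majority of the disinterested managers present (12 − 2 = 10). A majority of 10 is 6, so 6 affirmative votes are needed; 6 voted in favor. Satisfied.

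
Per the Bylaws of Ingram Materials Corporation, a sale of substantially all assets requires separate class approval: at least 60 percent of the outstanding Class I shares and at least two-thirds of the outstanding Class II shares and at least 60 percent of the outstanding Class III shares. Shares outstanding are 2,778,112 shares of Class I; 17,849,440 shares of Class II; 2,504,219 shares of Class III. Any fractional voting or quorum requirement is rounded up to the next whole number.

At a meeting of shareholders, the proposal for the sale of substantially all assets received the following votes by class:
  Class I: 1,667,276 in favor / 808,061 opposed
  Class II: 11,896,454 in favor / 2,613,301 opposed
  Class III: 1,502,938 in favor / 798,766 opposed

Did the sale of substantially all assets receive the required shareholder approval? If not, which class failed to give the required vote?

Class I: 3/5 of 2778112 = 1666867.20, rounded up to 1666868; 1,666,868 required, 1,667,276 in favor — approved.
Class II: 2/3 of 17849440 = 11899626.67, rounded up to 11899627; 11,899,627 required, 11,896,454 in favor — not approved.
Class III: 3/5 of 2504219 = 1502531.40, rounded up to 1502532; 1,502,532 required, 1,502,938 in favor — approved.

Not approved — the Class II shares did not give the required vote.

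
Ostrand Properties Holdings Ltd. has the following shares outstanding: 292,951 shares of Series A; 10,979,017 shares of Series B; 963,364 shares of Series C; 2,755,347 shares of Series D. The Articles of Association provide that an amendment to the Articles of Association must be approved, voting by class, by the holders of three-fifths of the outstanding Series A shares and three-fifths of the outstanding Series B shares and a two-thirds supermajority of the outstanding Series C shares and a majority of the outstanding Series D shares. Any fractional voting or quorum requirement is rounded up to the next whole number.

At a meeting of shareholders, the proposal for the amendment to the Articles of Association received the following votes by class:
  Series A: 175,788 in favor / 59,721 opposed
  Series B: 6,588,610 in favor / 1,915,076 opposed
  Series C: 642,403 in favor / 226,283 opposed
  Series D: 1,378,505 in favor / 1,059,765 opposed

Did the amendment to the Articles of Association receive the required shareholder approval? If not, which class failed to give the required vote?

Series A: 3/5 of 292951 = 175770.60, rounded up to 175771; 175,771 required, 175,788 in favor — approved.
Series B: 3/5 of 10979017 = 6587410.20, rounded up to 6587411; 6,587,411 required, 6,588,610 in favor — approved.
Series C: 2/3 of 963364 = 642242.67, rounded up to 642243; 642,243 required, 642,403 in favor — approved.
Series D: a majority of 2755347 is 1377674; 1,377,674 required, 1,378,505 in favor — approved.

Approved — every class gave the required vote.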